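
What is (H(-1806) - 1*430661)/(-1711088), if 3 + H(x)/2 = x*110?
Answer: 827987/1711088 ≈ 0.48389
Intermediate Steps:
H(x) = -6 + 220*x (H(x) = -6 + 2*(x*110) = -6 + 2*(110*x) = -6 + 220*x)
(H(-1806) - 1*430661)/(-1711088) = ((-6 + 220*(-1806)) - 1*430661)/(-1711088) = ((-6 - 397320) - 430661)*(-1/1711088) = (-397326 - 430661)*(-1/1711088) = -827987*(-1/1711088) = 827987/1711088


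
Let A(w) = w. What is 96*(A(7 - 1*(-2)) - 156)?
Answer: -14112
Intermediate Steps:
96*(A(7 - 1*(-2)) - 156) = 96*((7 - 1*(-2)) - 156) = 96*((7 + 2) - 156) = 96*(9 - 156) = 96*(-147) = -14112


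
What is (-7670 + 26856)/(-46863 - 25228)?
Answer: -19186/72091 ≈ -0.26614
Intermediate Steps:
(-7670 + 26856)/(-46863 - 25228) = 19186/(-72091) = 19186*(-1/72091) = -19186/72091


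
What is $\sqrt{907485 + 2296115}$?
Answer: $20 \sqrt{8009} \approx 1789.9$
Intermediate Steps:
$\sqrt{907485 + 2296115} = \sqrt{3203600} = 20 \sqrt{8009}$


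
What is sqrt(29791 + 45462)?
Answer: sqrt(75253) ≈ 274.32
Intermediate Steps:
sqrt(29791 + 45462) = sqrt(75253)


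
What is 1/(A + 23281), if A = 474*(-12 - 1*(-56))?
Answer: 1/44137 ≈ 2.2657e-5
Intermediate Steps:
A = 20856 (A = 474*(-12 + 56) = 474*44 = 20856)
1/(A + 23281) = 1/(20856 + 23281) = 1/44137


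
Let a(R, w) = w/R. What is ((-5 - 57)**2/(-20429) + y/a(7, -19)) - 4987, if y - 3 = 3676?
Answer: -79415810/12521 ≈ -6342.6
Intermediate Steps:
y = 3679 (y = 3 + 3676 = 3679)
((-5 - 57)**2/(-20429) + y/a(7, -19)) - 4987 = ((-5 - 57)**2/(-20429) + 3679/((-19/7))) - 4987 = ((-62)**2*(-1/20429) + 3679/((-19*1/7))) - 4987 = (3844*(-1/20429) + 3679/(-19/7)) - 4987 = (-124/659 + 3679*(-7/19)) - 4987 = (-124/659 - 25753/19) - 4987 = -16973583/12521 - 4987 = -79415810/12521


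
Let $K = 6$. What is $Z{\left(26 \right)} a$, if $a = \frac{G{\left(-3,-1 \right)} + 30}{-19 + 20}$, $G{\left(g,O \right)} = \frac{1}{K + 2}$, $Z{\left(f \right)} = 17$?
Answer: $\frac{4097}{8} \approx 512.13$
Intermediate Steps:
$G{\left(g,O \right)} = \frac{1}{8}$ ($G{\left(g,O \right)} = \frac{1}{6 + 2} = \frac{1}{8}$)
$a = \frac{241}{8}$ ($a = \frac{\frac{1}{8} + 30}{-19 + 20} = 1^{-1} \cdot \frac{241}{8} = 1 \cdot \frac{241}{8} = \frac{241}{8} \approx 30.125$)
$Z{\left(26 \right)} a = 17 \cdot \frac{241}{8} = \frac{4097}{8}$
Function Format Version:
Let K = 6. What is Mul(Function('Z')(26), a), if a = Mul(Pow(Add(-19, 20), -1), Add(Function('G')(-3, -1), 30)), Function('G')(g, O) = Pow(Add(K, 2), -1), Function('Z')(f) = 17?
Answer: Rational(4097, 8) ≈ 512.13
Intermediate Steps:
Function('G')(g, O) = Rational(1, 8) (Function('G')(g, O) = Pow(Add(6, 2), -1) = Pow(8, -1) = Rational(1, 8))
a = Rational(241, 8) (a = Mul(Pow(Add(-19, 20), -1), Add(Rational(1, 8), 30)) = Mul(Pow(1, -1), Rational(241, 8)) = Mul(1, Rational(241, 8)) = Rational(241, 8) ≈ 30.125)
Mul(Function('Z')(26), a) = Mul(17, Rational(241, 8)) = Rational(4097, 8)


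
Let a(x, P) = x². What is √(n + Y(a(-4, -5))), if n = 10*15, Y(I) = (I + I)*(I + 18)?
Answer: √1238 ≈ 35.185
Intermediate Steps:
Y(I) = 2*I*(18 + I) (Y(I) = (2*I)*(18 + I) = 2*I*(18 + I))
n = 150
√(n + Y(a(-4, -5))) = √(150 + 2*(-4)²*(18 + (-4)²)) = √(150 + 2*16*(18 + 16)) = √(150 + 2*16*34) = √(150 + 1088) = √1238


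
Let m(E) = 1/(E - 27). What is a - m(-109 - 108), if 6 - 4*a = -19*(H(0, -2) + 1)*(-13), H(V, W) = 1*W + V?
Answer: 7717/122 ≈ 63.254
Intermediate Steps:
m(E) = 1/(-27 + E)
H(V, W) = V + W (H(V, W) = W + V = V + W)
a = 253/4 (a = 3/2 - (-19*((0 - 2) + 1))*(-13)/4 = 3/2 - (-19*(-2 + 1))*(-13)/4 = 3/2 - (-19*(-1))*(-13)/4 = 3/2 - 19*(-13)/4 = 3/2 - 1/4*(-247) = 3/2 + 247/4 = 253/4 ≈ 63.250)
a - m(-109 - 108) = 253/4 - 1/(-27 + (-109 - 108)) = 253/4 - 1/(-27 - 217) = 253/4 - 1/(-244) = 253/4 - 1*(-1/244) = 253/4 + 1/244 = 7717/122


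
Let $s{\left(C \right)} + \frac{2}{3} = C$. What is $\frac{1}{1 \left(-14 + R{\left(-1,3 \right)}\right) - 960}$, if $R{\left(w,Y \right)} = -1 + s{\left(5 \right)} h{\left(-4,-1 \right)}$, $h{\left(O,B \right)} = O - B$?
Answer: $- \frac{1}{988} \approx -0.0010121$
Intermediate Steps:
$s{\left(C \right)} = - \frac{2}{3} + C$
$R{\left(w,Y \right)} = -14$ ($R{\left(w,Y \right)} = -1 + \left(- \frac{2}{3} + 5\right) \left(-4 - -1\right) = -1 + \frac{13 \left(-4 + 1\right)}{3} = -1 + \frac{13}{3} \left(-3\right) = -1 - 13 = -14$)
$\frac{1}{1 \left(-14 + R{\left(-1,3 \right)}\right) - 960} = \frac{1}{1 \left(-14 - 14\right) - 960} = \frac{1}{1 \left(-28\right) - 960} = \frac{1}{-28 - 960} = \frac{1}{-988} = - \frac{1}{988}$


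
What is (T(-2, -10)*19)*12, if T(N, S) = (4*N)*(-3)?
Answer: 5472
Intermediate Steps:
T(N, S) = -12*N
(T(-2, -10)*19)*12 = (-12*(-2)*19)*12 = (24*19)*12 = 456*12 = 5472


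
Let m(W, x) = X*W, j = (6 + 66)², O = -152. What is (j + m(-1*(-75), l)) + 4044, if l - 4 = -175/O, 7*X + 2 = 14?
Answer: 65496/7 ≈ 9356.6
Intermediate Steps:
X = 12/7 (X = -2/7 + (⅐)*14 = -2/7 + 2 = 12/7 ≈ 1.7143)
j = 5184 (j = 72² = 5184)
l = 783/152 (l = 4 - 175/(-152) = 4 - 175*(-1/152) = 4 + 175/152 = 783/152 ≈ 5.1513)
m(W, x) = 12*W/7
(j + m(-1*(-75), l)) + 4044 = (5184 + 12*(-1*(-75))/7) + 4044 = (5184 + (12/7)*75) + 4044 = (5184 + 900/7) + 4044 = 37188/7 + 4044 = 65496/7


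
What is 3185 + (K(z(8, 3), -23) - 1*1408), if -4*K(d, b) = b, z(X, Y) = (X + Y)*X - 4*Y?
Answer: 7131/4 ≈ 1782.8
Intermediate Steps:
z(X, Y) = -4*Y + X*(X + Y) (z(X, Y) = X*(X + Y) - 4*Y = -4*Y + X*(X + Y))
K(d, b) = -b/4
3185 + (K(z(8, 3), -23) - 1*1408) = 3185 + (-¼*(-23) - 1*1408) = 3185 + (23/4 - 1408) = 3185 - 5609/4 = 7131/4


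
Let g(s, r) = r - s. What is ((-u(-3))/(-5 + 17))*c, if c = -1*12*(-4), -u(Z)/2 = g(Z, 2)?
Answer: 40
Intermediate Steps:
u(Z) = -4 + 2*Z (u(Z) = -2*(2 - Z) = -4 + 2*Z)
c = 48 (c = -12*(-4) = 48)
((-u(-3))/(-5 + 17))*c = ((-(-4 + 2*(-3)))/(-5 + 17))*48 = (-(-4 - 6)/12)*48 = (-1*(-10)*(1/12))*48 = (10*(1/12))*48 = (⅚)*48 = 40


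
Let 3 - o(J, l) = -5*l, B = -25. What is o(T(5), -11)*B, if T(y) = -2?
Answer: 1300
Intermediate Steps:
o(J, l) = 3 + 5*l (o(J, l) = 3 - (-5)*l = 3 + 5*l)
o(T(5), -11)*B = (3 + 5*(-11))*(-25) = (3 - 55)*(-25) = -52*(-25) = 1300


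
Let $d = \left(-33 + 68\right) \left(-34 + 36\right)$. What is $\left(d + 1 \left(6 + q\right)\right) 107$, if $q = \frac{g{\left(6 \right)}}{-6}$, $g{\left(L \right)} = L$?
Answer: $8025$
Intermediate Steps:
$q = -1$ ($q = \frac{6}{-6} = 6 \left(- \frac{1}{6}\right) = -1$)
$d = 70$ ($d = 35 \cdot 2 = 70$)
$\left(d + 1 \left(6 + q\right)\right) 107 = \left(70 + 1 \left(6 - 1\right)\right) 107 = \left(70 + 1 \cdot 5\right) 107 = \left(70 + 5\right) 107 = 75 \cdot 107 = 8025$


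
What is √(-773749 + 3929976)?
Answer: √3156227 ≈ 1776.6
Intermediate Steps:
√(-773749 + 3929976) = √3156227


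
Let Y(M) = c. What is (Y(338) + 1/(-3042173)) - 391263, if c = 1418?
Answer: -1185975933186/3042173 ≈ -3.8985e+5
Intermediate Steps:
Y(M) = 1418
(Y(338) + 1/(-3042173)) - 391263 = (1418 + 1/(-3042173)) - 391263 = (1418 - 1/3042173) - 391263 = 4313801313/3042173 - 391263 = -1185975933186/3042173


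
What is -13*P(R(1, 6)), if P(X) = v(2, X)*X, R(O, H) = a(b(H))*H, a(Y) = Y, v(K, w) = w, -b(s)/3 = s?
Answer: -151632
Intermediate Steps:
b(s) = -3*s
R(O, H) = -3*H² (R(O, H) = (-3*H)*H = -3*H²)
P(X) = X² (P(X) = X*X = X²)
-13*P(R(1, 6)) = -13*(-3*6²)² = -13*(-3*36)² = -13*(-108)² = -13*11664 = -151632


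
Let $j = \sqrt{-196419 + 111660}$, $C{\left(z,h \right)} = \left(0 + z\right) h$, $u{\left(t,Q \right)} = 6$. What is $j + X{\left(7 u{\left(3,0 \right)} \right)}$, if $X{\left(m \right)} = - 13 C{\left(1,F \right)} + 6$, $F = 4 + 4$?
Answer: $-98 + i \sqrt{84759} \approx -98.0 + 291.13 i$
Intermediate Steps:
$F = 8$
$C{\left(z,h \right)} = h z$ ($C{\left(z,h \right)} = z h = h z$)
$X{\left(m \right)} = -98$ ($X{\left(m \right)} = - 13 \cdot 8 \cdot 1 + 6 = \left(-13\right) 8 + 6 = -104 + 6 = -98$)
$j = i \sqrt{84759}$ ($j = \sqrt{-84759} = i \sqrt{84759} \approx 291.13 i$)
$j + X{\left(7 u{\left(3,0 \right)} \right)} = i \sqrt{84759} - 98 = -98 + i \sqrt{84759}$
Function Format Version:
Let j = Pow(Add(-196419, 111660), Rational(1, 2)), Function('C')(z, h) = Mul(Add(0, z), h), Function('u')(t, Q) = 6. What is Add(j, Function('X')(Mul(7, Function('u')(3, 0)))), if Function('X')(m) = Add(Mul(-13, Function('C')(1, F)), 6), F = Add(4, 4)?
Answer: Add(-98, Mul(I, Pow(84759, Rational(1, 2)))) ≈ Add(-98.000, Mul(291.13, I))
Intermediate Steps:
F = 8
Function('C')(z, h) = Mul(h, z) (Function('C')(z, h) = Mul(z, h) = Mul(h, z))
Function('X')(m) = -98 (Function('X')(m) = Add(Mul(-13, Mul(8, 1)), 6) = Add(Mul(-13, 8), 6) = Add(-104, 6) = -98)
j = Mul(I, Pow(84759, Rational(1, 2))) (j = Pow(-84759, Rational(1, 2)) = Mul(I, Pow(84759, Rational(1, 2))) ≈ Mul(291.13, I))
Add(j, Function('X')(Mul(7, Function('u')(3, 0)))) = Add(Mul(I, Pow(84759, Rational(1, 2))), -98) = Add(-98, Mul(I, Pow(84759, Rational(1, 2))))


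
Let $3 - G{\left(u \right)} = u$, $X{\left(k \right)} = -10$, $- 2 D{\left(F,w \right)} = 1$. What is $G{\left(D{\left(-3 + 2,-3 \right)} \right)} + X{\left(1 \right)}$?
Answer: $- \frac{13}{2} \approx -6.5$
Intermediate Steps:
$D{\left(F,w \right)} = - \frac{1}{2}$ ($D{\left(F,w \right)} = \left(- \frac{1}{2}\right) 1 = - \frac{1}{2}$)
$G{\left(u \right)} = 3 - u$
$G{\left(D{\left(-3 + 2,-3 \right)} \right)} + X{\left(1 \right)} = \left(3 - - \frac{1}{2}\right) - 10 = \left(3 + \frac{1}{2}\right) - 10 = \frac{7}{2} - 10 = - \frac{13}{2}$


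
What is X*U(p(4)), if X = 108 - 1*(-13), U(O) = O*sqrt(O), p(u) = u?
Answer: 968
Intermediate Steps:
U(O) = O**(3/2)
X = 121 (X = 108 + 13 = 121)
X*U(p(4)) = 121*4**(3/2) = 121*8 = 968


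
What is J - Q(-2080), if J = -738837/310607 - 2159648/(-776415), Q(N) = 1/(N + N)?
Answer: 432531564679/1072968262080 ≈ 0.40312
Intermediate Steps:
Q(N) = 1/(2*N)
J = 519559663/1289625315 (J = -738837*1/310607 - 2159648*(-1/776415) = -3951/1661 + 2159648/776415 = 519559663/1289625315 ≈ 0.40288)
J - Q(-2080) = 519559663/1289625315 - 1/(2*(-2080)) = 519559663/1289625315 - (-1)/(2*2080) = 519559663/1289625315 - 1*(-1/4160) = 519559663/1289625315 + 1/4160 = 432531564679/1072968262080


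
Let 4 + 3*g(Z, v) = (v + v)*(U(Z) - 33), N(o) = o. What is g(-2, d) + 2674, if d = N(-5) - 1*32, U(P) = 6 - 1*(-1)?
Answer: 3314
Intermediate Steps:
U(P) = 7 (U(P) = 6 + 1 = 7)
d = -37 (d = -5 - 1*32 = -5 - 32 = -37)
g(Z, v) = -4/3 - 52*v/3 (g(Z, v) = -4/3 + ((v + v)*(7 - 33))/3 = -4/3 + ((2*v)*(-26))/3 = -4/3 + (-52*v)/3 = -4/3 - 52*v/3)
g(-2, d) + 2674 = (-4/3 - 52/3*(-37)) + 2674 = (-4/3 + 1924/3) + 2674 = 640 + 2674 = 3314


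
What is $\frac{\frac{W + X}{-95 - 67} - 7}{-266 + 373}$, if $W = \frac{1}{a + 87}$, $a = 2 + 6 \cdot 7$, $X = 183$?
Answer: $- \frac{86264}{1135377} \approx -0.075978$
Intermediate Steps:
$a = 44$ ($a = 2 + 42 = 44$)
$W = \frac{1}{131}$ ($W = \frac{1}{44 + 87} = \frac{1}{131} \approx 0.0076336$)
$\frac{\frac{W + X}{-95 - 67} - 7}{-266 + 373} = \frac{\frac{\frac{1}{131} + 183}{-95 - 67} - 7}{-266 + 373} = \frac{\frac{23974}{131 \left(-162\right)} - 7}{107} = \left(\frac{23974}{131} \left(- \frac{1}{162}\right) - 7\right) \frac{1}{107} = \left(- \frac{11987}{10611} - 7\right) \frac{1}{107} = \left(- \frac{86264}{10611}\right) \frac{1}{107} = - \frac{86264}{1135377}$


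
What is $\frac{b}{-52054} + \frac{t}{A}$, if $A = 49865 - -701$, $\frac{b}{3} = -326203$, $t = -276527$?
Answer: $\frac{8772501559}{658040641} \approx 13.331$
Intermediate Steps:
$b = -978609$ ($b = 3 \left(-326203\right) = -978609$)
$A = 50566$ ($A = 49865 + 701 = 50566$)
$\frac{b}{-52054} + \frac{t}{A} = - \frac{978609}{-52054} - \frac{276527}{50566} = \left(-978609\right) \left(- \frac{1}{52054}\right) - \frac{276527}{50566} = \frac{978609}{52054} - \frac{276527}{50566} = \frac{8772501559}{658040641}$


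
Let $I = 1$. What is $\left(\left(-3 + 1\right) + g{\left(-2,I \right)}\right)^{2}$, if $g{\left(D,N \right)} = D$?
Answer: $16$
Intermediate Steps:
$\left(\left(-3 + 1\right) + g{\left(-2,I \right)}\right)^{2} = \left(\left(-3 + 1\right) - 2\right)^{2} = \left(-2 - 2\right)^{2} = \left(-4\right)^{2} = 16$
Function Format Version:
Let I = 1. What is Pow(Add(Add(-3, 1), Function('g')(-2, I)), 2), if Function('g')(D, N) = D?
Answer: 16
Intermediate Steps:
Pow(Add(Add(-3, 1), Function('g')(-2, I)), 2) = Pow(Add(Add(-3, 1), -2), 2) = Pow(Add(-2, -2), 2) = Pow(-4, 2) = 16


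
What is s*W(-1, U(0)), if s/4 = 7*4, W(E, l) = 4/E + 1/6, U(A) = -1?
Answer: -1288/3 ≈ -429.33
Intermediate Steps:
W(E, l) = 1/6 + 4/E (W(E, l) = 4/E + 1*(1/6) = 4/E + 1/6 = 1/6 + 4/E)
s = 112 (s = 4*(7*4) = 4*28 = 112)
s*W(-1, U(0)) = 112*((1/6)*(24 - 1)/(-1)) = 112*((1/6)*(-1)*23) = 112*(-23/6) = -1288/3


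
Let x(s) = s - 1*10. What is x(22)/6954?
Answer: 2/1159 ≈ 0.0017256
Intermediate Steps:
x(s) = -10 + s (x(s) = s - 10 = -10 + s)
x(22)/6954 = (-10 + 22)/6954 = 12*(1/6954) = 2/1159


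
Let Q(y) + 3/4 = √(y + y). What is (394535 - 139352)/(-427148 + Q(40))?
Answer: -348803518308/583859374549 - 16331712*√5/2919296872745 ≈ -0.59742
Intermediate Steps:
Q(y) = -¾ + √2*√y (Q(y) = -¾ + √(y + y) = -¾ + √(2*y) = -¾ + √2*√y)
(394535 - 139352)/(-427148 + Q(40)) = (394535 - 139352)/(-427148 + (-¾ + √2*√40)) = 255183/(-427148 + (-¾ + √2*(2*√10))) = 255183/(-427148 + (-¾ + 4*√5)) = 255183/(-1708595/4 + 4*√5)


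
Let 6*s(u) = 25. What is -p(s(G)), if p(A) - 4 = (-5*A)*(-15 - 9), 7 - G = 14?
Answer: -504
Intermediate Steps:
G = -7 (G = 7 - 1*14 = 7 - 14 = -7)
s(u) = 25/6 (s(u) = (⅙)*25 = 25/6)
p(A) = 4 + 120*A (p(A) = 4 + (-5*A)*(-15 - 9) = 4 - 5*A*(-24) = 4 + 120*A)
-p(s(G)) = -(4 + 120*(25/6)) = -(4 + 500) = -1*504 = -504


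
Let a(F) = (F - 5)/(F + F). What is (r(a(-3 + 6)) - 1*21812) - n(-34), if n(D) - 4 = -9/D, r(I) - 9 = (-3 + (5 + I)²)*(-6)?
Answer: -2235833/102 ≈ -21920.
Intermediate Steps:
a(F) = (-5 + F)/(2*F) (a(F) = (-5 + F)/((2*F)) = (-5 + F)*(1/(2*F)) = (-5 + F)/(2*F))
r(I) = 27 - 6*(5 + I)² (r(I) = 9 + (-3 + (5 + I)²)*(-6) = 9 + (18 - 6*(5 + I)²) = 27 - 6*(5 + I)²)
n(D) = 4 - 9/D
(r(a(-3 + 6)) - 1*21812) - n(-34) = ((27 - 6*(5 + (-5 + (-3 + 6))/(2*(-3 + 6)))²) - 1*21812) - (4 - 9/(-34)) = ((27 - 6*(5 + (½)*(-5 + 3)/3)²) - 21812) - (4 - 9*(-1/34)) = ((27 - 6*(5 + (½)*(⅓)*(-2))²) - 21812) - (4 + 9/34) = ((27 - 6*(5 - ⅓)²) - 21812) - 1*145/34 = ((27 - 6*(14/3)²) - 21812) - 145/34 = ((27 - 6*196/9) - 21812) - 145/34 = ((27 - 392/3) - 21812) - 145/34 = (-311/3 - 21812) - 145/34 = -65747/3 - 145/34 = -2235833/102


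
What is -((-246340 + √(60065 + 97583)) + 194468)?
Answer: 51872 - 4*√9853 ≈ 51475.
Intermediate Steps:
-((-246340 + √(60065 + 97583)) + 194468) = -((-246340 + √157648) + 194468) = -((-246340 + 4*√9853) + 194468) = -(-51872 + 4*√9853) = 51872 - 4*√9853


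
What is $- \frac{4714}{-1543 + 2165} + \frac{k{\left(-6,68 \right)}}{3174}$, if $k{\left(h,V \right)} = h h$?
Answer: $- \frac{1244987}{164519} \approx -7.5674$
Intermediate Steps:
$k{\left(h,V \right)} = h^{2}$
$- \frac{4714}{-1543 + 2165} + \frac{k{\left(-6,68 \right)}}{3174} = - \frac{4714}{-1543 + 2165} + \frac{\left(-6\right)^{2}}{3174} = - \frac{4714}{622} + 36 \cdot \frac{1}{3174} = \left(-4714\right) \frac{1}{622} + \frac{6}{529} = - \frac{2357}{311} + \frac{6}{529} = - \frac{1244987}{164519}$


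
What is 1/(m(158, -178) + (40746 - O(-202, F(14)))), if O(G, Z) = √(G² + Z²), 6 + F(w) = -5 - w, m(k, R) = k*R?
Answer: 12622/159273455 + √41429/159273455 ≈ 8.0525e-5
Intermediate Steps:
m(k, R) = R*k
F(w) = -11 - w (F(w) = -6 + (-5 - w) = -11 - w)
1/(m(158, -178) + (40746 - O(-202, F(14)))) = 1/(-178*158 + (40746 - √((-202)² + (-11 - 1*14)²))) = 1/(-28124 + (40746 - √(40804 + (-11 - 14)²))) = 1/(-28124 + (40746 - √(40804 + (-25)²))) = 1/(-28124 + (40746 - √(40804 + 625))) = 1/(-28124 + (40746 - √41429)) = 1/(12622 - √41429)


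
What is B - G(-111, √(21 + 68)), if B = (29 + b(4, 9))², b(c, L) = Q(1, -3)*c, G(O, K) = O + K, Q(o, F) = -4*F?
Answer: 6040 - √89 ≈ 6030.6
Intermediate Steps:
Q(o, F) = -4*F
G(O, K) = K + O
b(c, L) = 12*c (b(c, L) = (-4*(-3))*c = 12*c)
B = 5929 (B = (29 + 12*4)² = (29 + 48)² = 77² = 5929)
B - G(-111, √(21 + 68)) = 5929 - (√(21 + 68) - 111) = 5929 - (√89 - 111) = 5929 - (-111 + √89) = 5929 + (111 - √89) = 6040 - √89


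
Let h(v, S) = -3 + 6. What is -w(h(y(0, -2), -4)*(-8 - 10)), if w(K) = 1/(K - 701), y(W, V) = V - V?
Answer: 1/755 ≈ 0.0013245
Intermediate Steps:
y(W, V) = 0
h(v, S) = 3
w(K) = 1/(-701 + K)
-w(h(y(0, -2), -4)*(-8 - 10)) = -1/(-701 + 3*(-8 - 10)) = -1/(-701 + 3*(-18)) = -1/(-701 - 54) = -1/(-755) = -1*(-1/755) = 1/755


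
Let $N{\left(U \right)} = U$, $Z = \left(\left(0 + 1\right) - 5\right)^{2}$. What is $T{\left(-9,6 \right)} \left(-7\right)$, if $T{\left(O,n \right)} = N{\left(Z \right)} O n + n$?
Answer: $6006$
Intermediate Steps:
$Z = 16$ ($Z = \left(1 - 5\right)^{2} = \left(-4\right)^{2} = 16$)
$T{\left(O,n \right)} = n + 16 O n$ ($T{\left(O,n \right)} = 16 O n + n = n + 16 O n$)
$T{\left(-9,6 \right)} \left(-7\right) = 6 \left(1 + 16 \left(-9\right)\right) \left(-7\right) = 6 \left(1 - 144\right) \left(-7\right) = 6 \left(-143\right) \left(-7\right) = \left(-858\right) \left(-7\right) = 6006$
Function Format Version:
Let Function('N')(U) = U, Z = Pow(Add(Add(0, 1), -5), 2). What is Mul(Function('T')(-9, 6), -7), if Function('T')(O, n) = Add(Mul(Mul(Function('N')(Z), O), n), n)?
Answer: 6006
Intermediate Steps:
Z = 16 (Z = Pow(Add(1, -5), 2) = Pow(-4, 2) = 16)
Function('T')(O, n) = Add(n, Mul(16, O, n)) (Function('T')(O, n) = Add(Mul(Mul(16, O), n), n) = Add(Mul(16, O, n), n) = Add(n, Mul(16, O, n)))
Mul(Function('T')(-9, 6), -7) = Mul(Mul(6, Add(1, Mul(16, -9))), -7) = Mul(Mul(6, Add(1, -144)), -7) = Mul(Mul(6, -143), -7) = Mul(-858, -7) = 6006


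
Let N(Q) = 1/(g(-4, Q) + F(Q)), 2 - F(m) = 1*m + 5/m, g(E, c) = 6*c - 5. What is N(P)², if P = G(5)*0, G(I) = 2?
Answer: 0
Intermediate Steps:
g(E, c) = -5 + 6*c
F(m) = 2 - m - 5/m (F(m) = 2 - (1*m + 5/m) = 2 - (m + 5/m) = 2 + (-m - 5/m) = 2 - m - 5/m)
P = 0 (P = 2*0 = 0)
N(Q) = 1/(-3 - 5/Q + 5*Q) (N(Q) = 1/((-5 + 6*Q) + (2 - Q - 5/Q)) = 1/(-3 - 5/Q + 5*Q))
N(P)² = (-1*0/(5 - 1*0*(-3 + 5*0)))² = (-1*0/(5 - 1*0*(-3 + 0)))² = (-1*0/(5 - 1*0*(-3)))² = (-1*0/(5 + 0))² = (-1*0/5)² = (-1*0*⅕)² = 0² = 0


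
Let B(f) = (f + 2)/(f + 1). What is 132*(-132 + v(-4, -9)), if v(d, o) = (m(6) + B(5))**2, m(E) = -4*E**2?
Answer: 8026667/3 ≈ 2.6756e+6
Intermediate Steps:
B(f) = (2 + f)/(1 + f)
v(d, o) = 734449/36 (v(d, o) = (-4*6**2 + (2 + 5)/(1 + 5))**2 = (-4*36 + 7/6)**2 = (-144 + (1/6)*7)**2 = (-144 + 7/6)**2 = (-857/6)**2 = 734449/36)
132*(-132 + v(-4, -9)) = 132*(-132 + 734449/36) = 132*(729697/36) = 8026667/3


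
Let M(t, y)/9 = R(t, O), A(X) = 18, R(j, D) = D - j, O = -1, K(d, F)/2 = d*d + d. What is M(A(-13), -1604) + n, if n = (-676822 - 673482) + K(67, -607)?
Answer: -1341363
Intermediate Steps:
K(d, F) = 2*d + 2*d**2 (K(d, F) = 2*(d*d + d) = 2*(d**2 + d) = 2*(d + d**2) = 2*d + 2*d**2)
M(t, y) = -9 - 9*t (M(t, y) = 9*(-1 - t) = -9 - 9*t)
n = -1341192 (n = (-676822 - 673482) + 2*67*(1 + 67) = -1350304 + 2*67*68 = -1350304 + 9112 = -1341192)
M(A(-13), -1604) + n = (-9 - 9*18) - 1341192 = (-9 - 162) - 1341192 = -171 - 1341192 = -1341363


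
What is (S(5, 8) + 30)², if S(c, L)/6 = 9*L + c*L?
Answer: 492804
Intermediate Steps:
S(c, L) = 54*L + 6*L*c (S(c, L) = 6*(9*L + c*L) = 6*(9*L + L*c) = 54*L + 6*L*c)
(S(5, 8) + 30)² = (6*8*(9 + 5) + 30)² = (6*8*14 + 30)² = (672 + 30)² = 702² = 492804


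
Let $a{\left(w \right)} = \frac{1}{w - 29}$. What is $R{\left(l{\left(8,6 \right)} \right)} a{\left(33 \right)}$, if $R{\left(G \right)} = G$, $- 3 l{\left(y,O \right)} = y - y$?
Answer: $0$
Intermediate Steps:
$l{\left(y,O \right)} = 0$ ($l{\left(y,O \right)} = - \frac{y - y}{3} = \left(- \frac{1}{3}\right) 0 = 0$)
$a{\left(w \right)} = \frac{1}{-29 + w}$
$R{\left(l{\left(8,6 \right)} \right)} a{\left(33 \right)} = \frac{0}{-29 + 33} = \frac{0}{4} = 0 \cdot \frac{1}{4} = 0$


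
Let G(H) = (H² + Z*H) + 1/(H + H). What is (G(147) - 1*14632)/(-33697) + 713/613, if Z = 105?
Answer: 3024496457/6072940734 ≈ 0.49803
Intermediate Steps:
G(H) = H² + 1/(2*H) + 105*H (G(H) = (H² + 105*H) + 1/(H + H) = (H² + 105*H) + 1/(2*H) = H² + 1/(2*H) + 105*H)
(G(147) - 1*14632)/(-33697) + 713/613 = ((147² + (½)/147 + 105*147) - 1*14632)/(-33697) + 713/613 = ((21609 + (½)*(1/147) + 15435) - 14632)*(-1/33697) + 713*(1/613) = ((21609 + 1/294 + 15435) - 14632)*(-1/33697) + 713/613 = (10890937/294 - 14632)*(-1/33697) + 713/613 = (6589129/294)*(-1/33697) + 713/613 = -6589129/9906918 + 713/613 = 3024496457/6072940734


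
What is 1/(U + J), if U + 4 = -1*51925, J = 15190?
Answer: -1/36739 ≈ -2.7219e-5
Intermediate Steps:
U = -51929 (U = -4 - 1*51925 = -4 - 51925 = -51929)
1/(U + J) = 1/(-51929 + 15190) = 1/(-36739) = -1/36739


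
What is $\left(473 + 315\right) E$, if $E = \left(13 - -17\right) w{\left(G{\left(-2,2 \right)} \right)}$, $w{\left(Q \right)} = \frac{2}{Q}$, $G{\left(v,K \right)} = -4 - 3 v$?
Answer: $23640$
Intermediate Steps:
$E = 30$ ($E = \left(13 - -17\right) \frac{2}{-4 - -6} = \left(13 + 17\right) \frac{2}{-4 + 6} = 30 \cdot \frac{2}{2} = 30 \cdot 2 \cdot \frac{1}{2} = 30 \cdot 1 = 30$)
$\left(473 + 315\right) E = \left(473 + 315\right) 30 = 788 \cdot 30 = 23640$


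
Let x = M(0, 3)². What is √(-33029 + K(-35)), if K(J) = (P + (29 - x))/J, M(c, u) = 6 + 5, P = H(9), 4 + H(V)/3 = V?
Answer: I*√825670/5 ≈ 181.73*I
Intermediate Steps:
H(V) = -12 + 3*V
P = 15 (P = -12 + 3*9 = -12 + 27 = 15)
M(c, u) = 11
x = 121 (x = 11² = 121)
K(J) = -77/J (K(J) = (15 + (29 - 1*121))/J = (15 + (29 - 121))/J = (15 - 92)/J = -77/J)
√(-33029 + K(-35)) = √(-33029 - 77/(-35)) = √(-33029 - 77*(-1/35)) = √(-33029 + 11/5) = √(-165134/5) = I*√825670/5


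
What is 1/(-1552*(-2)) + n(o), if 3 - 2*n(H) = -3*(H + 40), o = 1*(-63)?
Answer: -102431/3104 ≈ -33.000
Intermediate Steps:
o = -63
n(H) = 123/2 + 3*H/2 (n(H) = 3/2 - (-3)*(H + 40)/2 = 3/2 - (-3)*(40 + H)/2 = 3/2 - (-120 - 3*H)/2 = 3/2 + (60 + 3*H/2) = 123/2 + 3*H/2)
1/(-1552*(-2)) + n(o) = 1/(-1552*(-2)) + (123/2 + (3/2)*(-63)) = 1/3104 + (123/2 - 189/2) = 1/3104 - 33 = -102431/3104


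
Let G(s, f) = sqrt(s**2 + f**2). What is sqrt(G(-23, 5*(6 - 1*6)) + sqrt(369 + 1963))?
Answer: sqrt(23 + 2*sqrt(583)) ≈ 8.4434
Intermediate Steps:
G(s, f) = sqrt(f**2 + s**2)
sqrt(G(-23, 5*(6 - 1*6)) + sqrt(369 + 1963)) = sqrt(sqrt((5*(6 - 1*6))**2 + (-23)**2) + sqrt(369 + 1963)) = sqrt(sqrt((5*(6 - 6))**2 + 529) + sqrt(2332)) = sqrt(sqrt((5*0)**2 + 529) + 2*sqrt(583)) = sqrt(sqrt(0**2 + 529) + 2*sqrt(583)) = sqrt(sqrt(0 + 529) + 2*sqrt(583)) = sqrt(sqrt(529) + 2*sqrt(583)) = sqrt(23 + 2*sqrt(583))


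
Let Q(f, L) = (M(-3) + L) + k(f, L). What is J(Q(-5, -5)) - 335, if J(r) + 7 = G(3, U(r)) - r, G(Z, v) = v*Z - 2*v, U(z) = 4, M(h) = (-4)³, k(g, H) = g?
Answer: -264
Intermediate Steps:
M(h) = -64
Q(f, L) = -64 + L + f (Q(f, L) = (-64 + L) + f = -64 + L + f)
G(Z, v) = -2*v + Z*v (G(Z, v) = Z*v - 2*v = -2*v + Z*v)
J(r) = -3 - r (J(r) = -7 + (4*(-2 + 3) - r) = -7 + (4*1 - r) = -7 + (4 - r) = -3 - r)
J(Q(-5, -5)) - 335 = (-3 - (-64 - 5 - 5)) - 335 = (-3 - 1*(-74)) - 335 = (-3 + 74) - 335 = 71 - 335 = -264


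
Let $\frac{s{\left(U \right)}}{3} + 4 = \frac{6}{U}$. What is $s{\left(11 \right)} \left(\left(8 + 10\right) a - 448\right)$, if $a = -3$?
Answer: $\frac{57228}{11} \approx 5202.5$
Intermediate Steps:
$s{\left(U \right)} = -12 + \frac{18}{U}$ ($s{\left(U \right)} = -12 + 3 \frac{6}{U} = -12 + \frac{18}{U}$)
$s{\left(11 \right)} \left(\left(8 + 10\right) a - 448\right) = \left(-12 + \frac{18}{11}\right) \left(\left(8 + 10\right) \left(-3\right) - 448\right) = \left(-12 + 18 \cdot \frac{1}{11}\right) \left(18 \left(-3\right) - 448\right) = \left(-12 + \frac{18}{11}\right) \left(-54 - 448\right) = \left(- \frac{114}{11}\right) \left(-502\right) = \frac{57228}{11}$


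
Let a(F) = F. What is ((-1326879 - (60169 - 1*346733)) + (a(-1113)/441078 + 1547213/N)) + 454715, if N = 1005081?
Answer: -7866878599347283/13433912646 ≈ -5.8560e+5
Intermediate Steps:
((-1326879 - (60169 - 1*346733)) + (a(-1113)/441078 + 1547213/N)) + 454715 = ((-1326879 - (60169 - 1*346733)) + (-1113/441078 + 1547213/1005081)) + 454715 = ((-1326879 - (60169 - 346733)) + (-1113*1/441078 + 1547213*(1/1005081))) + 454715 = ((-1326879 - 1*(-286564)) + (-371/147026 + 1547213/1005081)) + 454715 = ((-1326879 + 286564) + 20646150317/13433912646) + 454715 = (-1040315 + 20646150317/13433912646) + 454715 = -13975480188173173/13433912646 + 454715 = -7866878599347283/13433912646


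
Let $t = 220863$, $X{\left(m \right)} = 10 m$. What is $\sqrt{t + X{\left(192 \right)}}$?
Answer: $\sqrt{222783} \approx 472.0$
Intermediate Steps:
$\sqrt{t + X{\left(192 \right)}} = \sqrt{220863 + 10 \cdot 192} = \sqrt{220863 + 1920} = \sqrt{222783}$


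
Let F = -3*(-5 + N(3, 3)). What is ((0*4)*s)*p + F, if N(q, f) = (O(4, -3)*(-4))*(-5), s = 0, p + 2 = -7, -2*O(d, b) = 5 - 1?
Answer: 135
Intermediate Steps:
O(d, b) = -2 (O(d, b) = -(5 - 1)/2 = -½*4 = -2)
p = -9 (p = -2 - 7 = -9)
N(q, f) = -40 (N(q, f) = -2*(-4)*(-5) = 8*(-5) = -40)
F = 135 (F = -3*(-5 - 40) = -3*(-45) = 135)
((0*4)*s)*p + F = ((0*4)*0)*(-9) + 135 = (0*0)*(-9) + 135 = 0*(-9) + 135 = 0 + 135 = 135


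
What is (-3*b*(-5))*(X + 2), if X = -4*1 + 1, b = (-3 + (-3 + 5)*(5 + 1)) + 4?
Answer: -195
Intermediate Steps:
b = 13 (b = (-3 + 2*6) + 4 = (-3 + 12) + 4 = 9 + 4 = 13)
X = -3 (X = -4 + 1 = -3)
(-3*b*(-5))*(X + 2) = (-3*13*(-5))*(-3 + 2) = -39*(-5)*(-1) = 195*(-1) = -195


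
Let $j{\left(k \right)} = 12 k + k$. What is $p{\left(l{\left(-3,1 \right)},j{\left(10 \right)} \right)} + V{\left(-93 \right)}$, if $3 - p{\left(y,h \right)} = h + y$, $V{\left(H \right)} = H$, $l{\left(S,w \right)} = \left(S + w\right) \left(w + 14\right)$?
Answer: $-190$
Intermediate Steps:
$l{\left(S,w \right)} = \left(14 + w\right) \left(S + w\right)$ ($l{\left(S,w \right)} = \left(S + w\right) \left(14 + w\right) = \left(14 + w\right) \left(S + w\right)$)
$j{\left(k \right)} = 13 k$
$p{\left(y,h \right)} = 3 - h - y$ ($p{\left(y,h \right)} = 3 - \left(h + y\right) = 3 - h - y$)
$p{\left(l{\left(-3,1 \right)},j{\left(10 \right)} \right)} + V{\left(-93 \right)} = \left(3 - 13 \cdot 10 - \left(1^{2} + 14 \left(-3\right) + 14 \cdot 1 - 3\right)\right) - 93 = \left(3 - 130 - \left(1 - 42 + 14 - 3\right)\right) - 93 = \left(3 - 130 - -30\right) - 93 = \left(3 - 130 + 30\right) - 93 = -97 - 93 = -190$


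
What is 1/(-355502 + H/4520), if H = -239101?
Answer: -4520/1607108141 ≈ -2.8125e-6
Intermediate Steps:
1/(-355502 + H/4520) = 1/(-355502 - 239101/4520) = 1/(-1607108141/4520) = -4520/1607108141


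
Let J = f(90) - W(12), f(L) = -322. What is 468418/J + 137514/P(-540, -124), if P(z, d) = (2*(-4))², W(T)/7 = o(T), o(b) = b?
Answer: 6462983/6496 ≈ 994.92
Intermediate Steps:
W(T) = 7*T
P(z, d) = 64 (P(z, d) = (-8)² = 64)
J = -406 (J = -322 - 7*12 = -322 - 1*84 = -322 - 84 = -406)
468418/J + 137514/P(-540, -124) = 468418/(-406) + 137514/64 = 468418*(-1/406) + 137514*(1/64) = -234209/203 + 68757/32 = 6462983/6496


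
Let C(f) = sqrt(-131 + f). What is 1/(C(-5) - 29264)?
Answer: -3658/107047729 - I*sqrt(34)/428190916 ≈ -3.4172e-5 - 1.3618e-8*I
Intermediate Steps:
1/(C(-5) - 29264) = 1/(sqrt(-131 - 5) - 29264) = 1/(sqrt(-136) - 29264) = 1/(2*I*sqrt(34) - 29264) = 1/(-29264 + 2*I*sqrt(34))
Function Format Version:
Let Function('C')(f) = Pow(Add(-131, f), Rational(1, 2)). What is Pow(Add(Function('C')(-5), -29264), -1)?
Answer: Add(Rational(-3658, 107047729), Mul(Rational(-1, 428190916), I, Pow(34, Rational(1, 2)))) ≈ Add(-3.4172e-5, Mul(-1.3618e-8, I))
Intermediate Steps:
Pow(Add(Function('C')(-5), -29264), -1) = Pow(Add(Pow(Add(-131, -5), Rational(1, 2)), -29264), -1) = Pow(Add(Pow(-136, Rational(1, 2)), -29264), -1) = Pow(Add(Mul(2, I, Pow(34, Rational(1, 2))), -29264), -1) = Pow(Add(-29264, Mul(2, I, Pow(34, Rational(1, 2)))), -1)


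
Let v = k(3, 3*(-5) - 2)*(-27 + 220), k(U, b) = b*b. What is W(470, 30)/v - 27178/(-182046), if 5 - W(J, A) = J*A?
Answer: -525015532/5076989871 ≈ -0.10341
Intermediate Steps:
k(U, b) = b**2
W(J, A) = 5 - A*J (W(J, A) = 5 - J*A = 5 - A*J)
v = 55777 (v = (3*(-5) - 2)**2*(-27 + 220) = (-15 - 2)**2*193 = (-17)**2*193 = 289*193 = 55777)
W(470, 30)/v - 27178/(-182046) = (5 - 1*30*470)/55777 - 27178/(-182046) = (5 - 14100)*(1/55777) - 27178*(-1/182046) = -14095*1/55777 + 13589/91023 = -14095/55777 + 13589/91023 = -525015532/5076989871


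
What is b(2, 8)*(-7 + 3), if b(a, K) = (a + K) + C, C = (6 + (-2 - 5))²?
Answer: -44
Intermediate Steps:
C = 1 (C = (6 - 7)² = (-1)² = 1)
b(a, K) = 1 + K + a (b(a, K) = (a + K) + 1 = (K + a) + 1 = 1 + K + a)
b(2, 8)*(-7 + 3) = (1 + 8 + 2)*(-7 + 3) = 11*(-4) = -44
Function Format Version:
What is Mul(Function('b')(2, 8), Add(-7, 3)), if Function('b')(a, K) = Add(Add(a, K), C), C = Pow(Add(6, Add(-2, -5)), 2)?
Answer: -44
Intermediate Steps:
C = 1 (C = Pow(Add(6, -7), 2) = Pow(-1, 2) = 1)
Function('b')(a, K) = Add(1, K, a) (Function('b')(a, K) = Add(Add(a, K), 1) = Add(Add(K, a), 1) = Add(1, K, a))
Mul(Function('b')(2, 8), Add(-7, 3)) = Mul(Add(1, 8, 2), Add(-7, 3)) = Mul(11, -4) = -44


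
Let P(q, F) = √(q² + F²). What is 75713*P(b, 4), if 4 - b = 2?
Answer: 151426*√5 ≈ 3.3860e+5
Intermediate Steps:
b = 2 (b = 4 - 1*2 = 4 - 2 = 2)
P(q, F) = √(F² + q²)
75713*P(b, 4) = 75713*√(4² + 2²) = 75713*√(16 + 4) = 75713*√20 = 75713*(2*√5) = 151426*√5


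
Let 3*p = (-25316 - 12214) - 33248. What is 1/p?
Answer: -3/70778 ≈ -4.2386e-5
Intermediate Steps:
p = -70778/3 (p = ((-25316 - 12214) - 33248)/3 = (-37530 - 33248)/3 = (1/3)*(-70778) = -70778/3 ≈ -23593.)
1/p = 1/(-70778/3) = -3/70778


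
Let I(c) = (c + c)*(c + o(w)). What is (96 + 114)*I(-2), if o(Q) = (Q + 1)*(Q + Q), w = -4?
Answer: -18480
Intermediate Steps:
o(Q) = 2*Q*(1 + Q) (o(Q) = (1 + Q)*(2*Q) = 2*Q*(1 + Q))
I(c) = 2*c*(24 + c) (I(c) = (c + c)*(c + 2*(-4)*(1 - 4)) = (2*c)*(c + 2*(-4)*(-3)) = (2*c)*(c + 24) = (2*c)*(24 + c) = 2*c*(24 + c))
(96 + 114)*I(-2) = (96 + 114)*(2*(-2)*(24 - 2)) = 210*(2*(-2)*22) = 210*(-88) = -18480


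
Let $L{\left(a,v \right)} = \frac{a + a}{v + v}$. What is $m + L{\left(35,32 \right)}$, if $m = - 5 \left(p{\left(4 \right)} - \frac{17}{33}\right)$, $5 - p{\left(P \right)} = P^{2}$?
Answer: $\frac{61955}{1056} \approx 58.669$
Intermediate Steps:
$p{\left(P \right)} = 5 - P^{2}$
$L{\left(a,v \right)} = \frac{a}{v}$ ($L{\left(a,v \right)} = \frac{2 a}{2 v} = 2 a \frac{1}{2 v} = \frac{a}{v}$)
$m = \frac{1900}{33}$ ($m = - 5 \left(\left(5 - 4^{2}\right) - \frac{17}{33}\right) = - 5 \left(\left(5 - 16\right) - \frac{17}{33}\right) = - 5 \left(-11 - \frac{17}{33}\right) = \left(-5\right) \left(- \frac{380}{33}\right) = \frac{1900}{33} \approx 57.576$)
$m + L{\left(35,32 \right)} = \frac{1900}{33} + \frac{35}{32} = \frac{61955}{1056}$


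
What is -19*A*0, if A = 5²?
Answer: 0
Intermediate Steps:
A = 25
-19*A*0 = -19*25*0 = -475*0 = 0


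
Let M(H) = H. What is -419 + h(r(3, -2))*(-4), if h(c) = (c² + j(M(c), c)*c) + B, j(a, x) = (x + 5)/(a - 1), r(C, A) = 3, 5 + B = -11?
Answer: -439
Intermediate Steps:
B = -16 (B = -5 - 11 = -16)
j(a, x) = (5 + x)/(-1 + a)
h(c) = -16 + c² + c*(5 + c)/(-1 + c) (h(c) = (c² + ((5 + c)/(-1 + c))*c) - 16 = (c² + c*(5 + c)/(-1 + c)) - 16 = -16 + c² + c*(5 + c)/(-1 + c))
-419 + h(r(3, -2))*(-4) = -419 + ((16 + 3³ - 11*3)/(-1 + 3))*(-4) = -419 + ((16 + 27 - 33)/2)*(-4) = -419 + ((½)*10)*(-4) = -419 + 5*(-4) = -419 - 20 = -439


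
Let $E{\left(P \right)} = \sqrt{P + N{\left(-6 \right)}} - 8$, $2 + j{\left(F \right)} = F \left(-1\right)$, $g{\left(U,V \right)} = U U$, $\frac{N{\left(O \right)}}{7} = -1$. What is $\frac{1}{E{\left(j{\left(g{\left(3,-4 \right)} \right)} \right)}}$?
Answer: $- \frac{4}{41} - \frac{3 i \sqrt{2}}{82} \approx -0.097561 - 0.05174 i$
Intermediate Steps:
$N{\left(O \right)} = -7$ ($N{\left(O \right)} = 7 \left(-1\right) = -7$)
$g{\left(U,V \right)} = U^{2}$
$j{\left(F \right)} = -2 - F$ ($j{\left(F \right)} = -2 + F \left(-1\right) = -2 - F$)
$E{\left(P \right)} = -8 + \sqrt{-7 + P}$ ($E{\left(P \right)} = \sqrt{P - 7} - 8 = \sqrt{-7 + P} - 8 = -8 + \sqrt{-7 + P}$)
$\frac{1}{E{\left(j{\left(g{\left(3,-4 \right)} \right)} \right)}} = \frac{1}{-8 + \sqrt{-7 - 11}} = \frac{1}{-8 + \sqrt{-18}} = \frac{1}{-8 + 3 i \sqrt{2}}$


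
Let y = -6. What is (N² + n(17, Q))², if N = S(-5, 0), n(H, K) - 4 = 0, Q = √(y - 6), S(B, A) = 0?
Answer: 16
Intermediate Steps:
Q = 2*I*√3 (Q = √(-6 - 6) = √(-12) = 2*I*√3 ≈ 3.4641*I)
n(H, K) = 4 (n(H, K) = 4 + 0 = 4)
N = 0
(N² + n(17, Q))² = (0² + 4)² = (0 + 4)² = 4² = 16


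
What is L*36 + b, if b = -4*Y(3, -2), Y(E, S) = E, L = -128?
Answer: -4620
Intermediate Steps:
b = -12 (b = -4*3 = -12)
L*36 + b = -128*36 - 12 = -4608 - 12 = -4620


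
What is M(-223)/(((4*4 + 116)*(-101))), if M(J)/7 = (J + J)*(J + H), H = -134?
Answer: -185759/2222 ≈ -83.600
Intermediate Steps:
M(J) = 14*J*(-134 + J) (M(J) = 7*((J + J)*(J - 134)) = 7*((2*J)*(-134 + J)) = 7*(2*J*(-134 + J)) = 14*J*(-134 + J))
M(-223)/(((4*4 + 116)*(-101))) = (14*(-223)*(-134 - 223))/(((4*4 + 116)*(-101))) = (14*(-223)*(-357))/(((16 + 116)*(-101))) = 1114554/((132*(-101))) = 1114554/(-13332) = 1114554*(-1/13332) = -185759/2222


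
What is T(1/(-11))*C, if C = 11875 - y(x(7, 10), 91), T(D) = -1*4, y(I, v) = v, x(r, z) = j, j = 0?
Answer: -47136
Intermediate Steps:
x(r, z) = 0
T(D) = -4
C = 11784 (C = 11875 - 1*91 = 11875 - 91 = 11784)
T(1/(-11))*C = -4*11784 = -47136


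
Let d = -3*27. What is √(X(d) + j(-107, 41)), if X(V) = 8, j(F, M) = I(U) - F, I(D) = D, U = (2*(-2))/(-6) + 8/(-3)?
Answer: √113 ≈ 10.630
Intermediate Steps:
U = -2 (U = -4*(-⅙) + 8*(-⅓) = ⅔ - 8/3 = -2)
j(F, M) = -2 - F
d = -81
√(X(d) + j(-107, 41)) = √(8 + (-2 - 1*(-107))) = √(8 + (-2 + 107)) = √(8 + 105) = √113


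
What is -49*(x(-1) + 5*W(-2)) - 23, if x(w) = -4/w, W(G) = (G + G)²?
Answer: -4139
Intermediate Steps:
W(G) = 4*G² (W(G) = (2*G)² = 4*G²)
-49*(x(-1) + 5*W(-2)) - 23 = -49*(-4/(-1) + 5*(4*(-2)²)) - 23 = -49*(-4*(-1) + 5*(4*4)) - 23 = -49*(4 + 5*16) - 23 = -49*(4 + 80) - 23 = -49*84 - 23 = -4116 - 23 = -4139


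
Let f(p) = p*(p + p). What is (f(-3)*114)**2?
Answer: 4210704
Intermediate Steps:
f(p) = 2*p**2 (f(p) = p*(2*p) = 2*p**2)
(f(-3)*114)**2 = ((2*(-3)**2)*114)**2 = ((2*9)*114)**2 = (18*114)**2 = 2052**2 = 4210704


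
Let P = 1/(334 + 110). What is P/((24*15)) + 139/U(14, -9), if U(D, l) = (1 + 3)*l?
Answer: -617159/159840 ≈ -3.8611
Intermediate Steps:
U(D, l) = 4*l
P = 1/444 ≈ 0.0022523
P/((24*15)) + 139/U(14, -9) = 1/(444*((24*15))) + 139/((4*(-9))) = (1/444)/360 + 139/(-36) = (1/444)*(1/360) + 139*(-1/36) = 1/159840 - 139/36 = -617159/159840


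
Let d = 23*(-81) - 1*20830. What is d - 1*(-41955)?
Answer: 19262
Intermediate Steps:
d = -22693 (d = -1863 - 20830 = -22693)
d - 1*(-41955) = -22693 - 1*(-41955) = -22693 + 41955 = 19262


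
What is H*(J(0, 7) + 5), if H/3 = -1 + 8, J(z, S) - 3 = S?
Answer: 315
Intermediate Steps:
J(z, S) = 3 + S
H = 21 (H = 3*(-1 + 8) = 3*7 = 21)
H*(J(0, 7) + 5) = 21*((3 + 7) + 5) = 21*(10 + 5) = 21*15 = 315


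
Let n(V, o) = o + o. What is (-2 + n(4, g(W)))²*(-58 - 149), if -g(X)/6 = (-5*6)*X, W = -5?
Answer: -672171228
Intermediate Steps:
g(X) = 180*X (g(X) = -6*(-5*6)*X = -(-180)*X = 180*X)
n(V, o) = 2*o
(-2 + n(4, g(W)))²*(-58 - 149) = (-2 + 2*(180*(-5)))²*(-58 - 149) = (-2 + 2*(-900))²*(-207) = (-2 - 1800)²*(-207) = (-1802)²*(-207) = 3247204*(-207) = -672171228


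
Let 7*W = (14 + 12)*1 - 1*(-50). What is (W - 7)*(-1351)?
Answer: -5211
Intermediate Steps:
W = 76/7 (W = ((14 + 12)*1 - 1*(-50))/7 = (26*1 + 50)/7 = (26 + 50)/7 = (⅐)*76 = 76/7 ≈ 10.857)
(W - 7)*(-1351) = (76/7 - 7)*(-1351) = (27/7)*(-1351) = -5211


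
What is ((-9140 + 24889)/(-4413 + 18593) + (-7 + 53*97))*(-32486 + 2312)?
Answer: -1098573015603/7090 ≈ -1.5495e+8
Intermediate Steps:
((-9140 + 24889)/(-4413 + 18593) + (-7 + 53*97))*(-32486 + 2312) = (15749/14180 + (-7 + 5141))*(-30174) = (15749*(1/14180) + 5134)*(-30174) = (15749/14180 + 5134)*(-30174) = (72815869/14180)*(-30174) = -1098573015603/7090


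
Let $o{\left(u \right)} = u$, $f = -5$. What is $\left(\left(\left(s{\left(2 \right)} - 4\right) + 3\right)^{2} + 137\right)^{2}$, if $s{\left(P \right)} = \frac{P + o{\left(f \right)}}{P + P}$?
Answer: $\frac{5022081}{256} \approx 19618.0$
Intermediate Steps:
$s{\left(P \right)} = \frac{-5 + P}{2 P}$ ($s{\left(P \right)} = \frac{P - 5}{P + P} = \frac{-5 + P}{2 P}$)
$\left(\left(\left(s{\left(2 \right)} - 4\right) + 3\right)^{2} + 137\right)^{2} = \left(\left(\left(\frac{-5 + 2}{2 \cdot 2} - 4\right) + 3\right)^{2} + 137\right)^{2} = \left(\left(\left(\frac{1}{2} \cdot \frac{1}{2} \left(-3\right) - 4\right) + 3\right)^{2} + 137\right)^{2} = \left(\left(\left(- \frac{3}{4} - 4\right) + 3\right)^{2} + 137\right)^{2} = \left(\left(- \frac{19}{4} + 3\right)^{2} + 137\right)^{2} = \left(\left(- \frac{7}{4}\right)^{2} + 137\right)^{2} = \left(\frac{49}{16} + 137\right)^{2} = \left(\frac{2241}{16}\right)^{2} = \frac{5022081}{256}$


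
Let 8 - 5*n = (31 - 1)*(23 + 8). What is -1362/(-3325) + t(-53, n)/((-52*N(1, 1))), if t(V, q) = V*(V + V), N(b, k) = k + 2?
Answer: -9233689/259350 ≈ -35.603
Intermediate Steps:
N(b, k) = 2 + k
n = -922/5 (n = 8/5 - (31 - 1)*(23 + 8)/5 = 8/5 - 6*31 = 8/5 - ⅕*930 = 8/5 - 186 = -922/5 ≈ -184.40)
t(V, q) = 2*V² (t(V, q) = V*(2*V) = 2*V²)
-1362/(-3325) + t(-53, n)/((-52*N(1, 1))) = -1362/(-3325) + (2*(-53)²)/((-52*(2 + 1))) = -1362*(-1/3325) + (2*2809)/((-52*3)) = 1362/3325 + 5618/(-156) = 1362/3325 + 5618*(-1/156) = 1362/3325 - 2809/78 = -9233689/259350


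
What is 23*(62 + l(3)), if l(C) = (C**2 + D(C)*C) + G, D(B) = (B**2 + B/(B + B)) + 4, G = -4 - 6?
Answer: 4669/2 ≈ 2334.5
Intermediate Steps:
G = -10
D(B) = 9/2 + B**2 (D(B) = (B**2 + B/((2*B))) + 4 = (B**2 + (1/(2*B))*B) + 4 = (B**2 + 1/2) + 4 = (1/2 + B**2) + 4 = 9/2 + B**2)
l(C) = -10 + C**2 + C*(9/2 + C**2) (l(C) = (C**2 + (9/2 + C**2)*C) - 10 = (C**2 + C*(9/2 + C**2)) - 10 = -10 + C**2 + C*(9/2 + C**2))
23*(62 + l(3)) = 23*(62 + (-10 + 3**2 + 3**3 + (9/2)*3)) = 23*(62 + (-10 + 9 + 27 + 27/2)) = 23*(62 + 79/2) = 23*(203/2) = 4669/2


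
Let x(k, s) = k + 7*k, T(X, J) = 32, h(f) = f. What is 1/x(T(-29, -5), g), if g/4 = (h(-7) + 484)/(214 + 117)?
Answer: 1/256 ≈ 0.0039063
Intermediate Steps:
g = 1908/331 (g = 4*((-7 + 484)/(214 + 117)) = 4*(477/331) = 1908/331 ≈ 5.7644)
x(k, s) = 8*k
1/x(T(-29, -5), g) = 1/(8*32) = 1/256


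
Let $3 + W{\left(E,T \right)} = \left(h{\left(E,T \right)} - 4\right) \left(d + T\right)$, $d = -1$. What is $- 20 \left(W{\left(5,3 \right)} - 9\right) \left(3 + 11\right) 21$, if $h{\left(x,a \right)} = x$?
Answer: $58800$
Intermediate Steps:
$W{\left(E,T \right)} = -3 + \left(-1 + T\right) \left(-4 + E\right)$ ($W{\left(E,T \right)} = -3 + \left(E - 4\right) \left(-1 + T\right) = -3 + \left(-4 + E\right) \left(-1 + T\right) = -3 + \left(-1 + T\right) \left(-4 + E\right)$)
$- 20 \left(W{\left(5,3 \right)} - 9\right) \left(3 + 11\right) 21 = - 20 \left(\left(1 - 5 - 12 + 5 \cdot 3\right) - 9\right) \left(3 + 11\right) 21 = - 20 \left(\left(1 - 5 - 12 + 15\right) - 9\right) 14 \cdot 21 = - 20 \left(-1 - 9\right) 14 \cdot 21 = - 20 \left(\left(-10\right) 14\right) 21 = \left(-20\right) \left(-140\right) 21 = 2800 \cdot 21 = 58800$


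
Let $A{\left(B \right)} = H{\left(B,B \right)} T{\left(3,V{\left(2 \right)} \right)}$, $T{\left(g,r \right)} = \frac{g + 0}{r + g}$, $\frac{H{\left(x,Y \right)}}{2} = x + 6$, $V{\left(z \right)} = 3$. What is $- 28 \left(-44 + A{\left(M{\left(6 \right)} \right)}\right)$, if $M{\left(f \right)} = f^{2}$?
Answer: $56$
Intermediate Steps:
$H{\left(x,Y \right)} = 12 + 2 x$ ($H{\left(x,Y \right)} = 2 \left(x + 6\right) = 2 \left(6 + x\right) = 12 + 2 x$)
$T{\left(g,r \right)} = \frac{g}{g + r}$
$A{\left(B \right)} = 6 + B$ ($A{\left(B \right)} = \left(12 + 2 B\right) \frac{3}{3 + 3} = \left(12 + 2 B\right) \frac{3}{6} = \left(12 + 2 B\right) 3 \cdot \frac{1}{6} = \left(12 + 2 B\right) \frac{1}{2} = 6 + B$)
$- 28 \left(-44 + A{\left(M{\left(6 \right)} \right)}\right) = - 28 \left(-44 + \left(6 + 6^{2}\right)\right) = - 28 \left(-44 + \left(6 + 36\right)\right) = - 28 \left(-44 + 42\right) = \left(-28\right) \left(-2\right) = 56$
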